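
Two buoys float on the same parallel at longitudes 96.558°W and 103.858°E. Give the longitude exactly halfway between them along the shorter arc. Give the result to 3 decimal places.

Signed shortest Δλ from -96.558° to +103.858° is -159.584°.
Midpoint longitude = -96.558° + (-159.584°)/2 = -96.558° − 79.792° = -176.350°.
(The naïve average (-96.558 + +103.858)/2 = 3.65° is on the wrong side of the globe.)

176.350°W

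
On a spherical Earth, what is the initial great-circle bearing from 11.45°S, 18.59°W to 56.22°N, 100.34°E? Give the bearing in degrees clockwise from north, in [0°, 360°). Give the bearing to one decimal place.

32.6°

Δλ = 100.34 − -18.59 = 118.93°.
θ = atan2( sin Δλ · cos φ₂ , cos φ₁ · sin φ₂ − sin φ₁ · cos φ₂ · cos Δλ )
  = atan2(0.48662, 0.76124) = 32.589° → normalised to [0°, 360°): 32.589°.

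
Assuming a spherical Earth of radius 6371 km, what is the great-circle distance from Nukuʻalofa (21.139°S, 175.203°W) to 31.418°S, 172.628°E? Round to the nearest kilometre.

Δλ = 172.628 − -175.203 = 347.831°; wrapped into (−180°, 180°]: -12.169°.
Δφ = -31.418 − -21.139 = -10.279°.
a = sin²(Δφ/2) + cos φ₁ · cos φ₂ · sin²(Δλ/2) = 0.016967.
c = 2·atan2(√a, √(1−a)) = 0.26126 rad → d = 6371·c ≈ 1664.49 km.

1664 km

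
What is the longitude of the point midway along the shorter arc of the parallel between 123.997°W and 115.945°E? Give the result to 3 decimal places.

Signed shortest Δλ from -123.997° to +115.945° is -120.058°.
Midpoint longitude = -123.997° + (-120.058°)/2 = -123.997° − 60.029° = -184.026°.
Normalise into (−180°, 180°]: +175.974°.
(The naïve average (-123.997 + +115.945)/2 = -4.026° is on the wrong side of the globe.)

175.974°E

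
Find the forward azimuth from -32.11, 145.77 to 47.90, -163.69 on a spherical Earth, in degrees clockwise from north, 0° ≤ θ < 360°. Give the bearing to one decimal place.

Δλ = -163.69 − 145.77 = -309.46°; wrapped into (−180°, 180°]: 50.54°.
θ = atan2( sin Δλ · cos φ₂ , cos φ₁ · sin φ₂ − sin φ₁ · cos φ₂ · cos Δλ )
  = atan2(0.51762, 0.85496) = 31.192° → normalised to [0°, 360°): 31.192°.

31.2°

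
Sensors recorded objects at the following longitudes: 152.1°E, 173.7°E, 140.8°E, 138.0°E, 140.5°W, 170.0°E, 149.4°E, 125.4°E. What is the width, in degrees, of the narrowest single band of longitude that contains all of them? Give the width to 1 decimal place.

Sort the longitudes: -140.5°, +125.4°, +138.0°, +140.8°, +149.4°, +152.1°, +170.0°, +173.7°.
Eastward gaps between consecutive values (wrapping around): 265.9°, 12.6°, 2.8°, 8.6°, 2.7°, 17.9°, 3.7°, 45.8°.
Largest gap = 265.9° ⇒ minimal covering band is its complement: 360° − 265.9° = 94.1°.
Band runs from +125.4° eastward to -140.5°, crossing the antimeridian.

94.1°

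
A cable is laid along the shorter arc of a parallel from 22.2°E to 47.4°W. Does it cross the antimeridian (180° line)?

Signed shortest Δλ = ((-47.4 − 22.2 + 180) mod 360) − 180 = -69.6°.
Going west by 69.6° from +22.2° reaches -47.4° without touching 180°.

No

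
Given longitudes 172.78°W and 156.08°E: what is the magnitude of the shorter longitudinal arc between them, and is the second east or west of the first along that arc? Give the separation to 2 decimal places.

31.14° west

Raw difference: 156.08 − -172.78 = 328.86°.
Normalise into (−180°, 180°]: 328.86° − 360° = -31.14°.
Negative ⇒ the second point lies to the west; separation 31.14°.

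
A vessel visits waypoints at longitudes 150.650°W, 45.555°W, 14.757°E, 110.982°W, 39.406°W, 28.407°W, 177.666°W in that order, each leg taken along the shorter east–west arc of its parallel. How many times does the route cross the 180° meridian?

Leg 1: -150.650° → -45.555°, shortest Δλ = 105.095° (east) — does not cross 180°.
Leg 2: -45.555° → +14.757°, shortest Δλ = 60.312° (east) — does not cross 180°.
Leg 3: +14.757° → -110.982°, shortest Δλ = -125.739° (west) — does not cross 180°.
Leg 4: -110.982° → -39.406°, shortest Δλ = 71.576° (east) — does not cross 180°.
Leg 5: -39.406° → -28.407°, shortest Δλ = 10.999° (east) — does not cross 180°.
Leg 6: -28.407° → -177.666°, shortest Δλ = -149.259° (west) — does not cross 180°.
Total crossings: 0.

0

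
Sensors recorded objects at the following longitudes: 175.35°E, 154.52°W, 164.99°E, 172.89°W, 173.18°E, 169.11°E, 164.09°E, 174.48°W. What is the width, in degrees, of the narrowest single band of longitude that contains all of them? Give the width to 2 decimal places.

Sort the longitudes: -174.48°, -172.89°, -154.52°, +164.09°, +164.99°, +169.11°, +173.18°, +175.35°.
Eastward gaps between consecutive values (wrapping around): 1.59°, 18.37°, 318.61°, 0.90°, 4.12°, 4.07°, 2.17°, 10.17°.
Largest gap = 318.61° ⇒ minimal covering band is its complement: 360° − 318.61° = 41.39°.
Band runs from +164.09° eastward to -154.52°, crossing the antimeridian.

41.39°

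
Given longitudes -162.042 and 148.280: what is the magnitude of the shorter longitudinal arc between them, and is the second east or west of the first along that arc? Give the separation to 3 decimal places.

Raw difference: 148.280 − -162.042 = 310.322°.
Normalise into (−180°, 180°]: 310.322° − 360° = -49.678°.
Negative ⇒ the second point lies to the west; separation 49.678°.

49.678° west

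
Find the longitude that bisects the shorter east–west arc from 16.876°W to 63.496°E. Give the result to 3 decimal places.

Signed shortest Δλ from -16.876° to +63.496° is +80.372°.
Midpoint longitude = -16.876° + (+80.372°)/2 = -16.876° + 40.186° = +23.310°.

23.310°E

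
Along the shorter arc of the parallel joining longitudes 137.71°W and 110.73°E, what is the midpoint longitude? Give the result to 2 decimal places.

166.51°E

Signed shortest Δλ from -137.71° to +110.73° is -111.56°.
Midpoint longitude = -137.71° + (-111.56°)/2 = -137.71° − 55.78° = -193.49°.
Normalise into (−180°, 180°]: +166.51°.
(The naïve average (-137.71 + +110.73)/2 = -13.49° is on the wrong side of the globe.)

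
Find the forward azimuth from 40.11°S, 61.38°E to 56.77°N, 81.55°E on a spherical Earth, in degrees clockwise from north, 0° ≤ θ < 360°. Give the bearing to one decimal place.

11.0°

Δλ = 81.55 − 61.38 = 20.17°.
θ = atan2( sin Δλ · cos φ₂ , cos φ₁ · sin φ₂ − sin φ₁ · cos φ₂ · cos Δλ )
  = atan2(0.18895, 0.97115) = 11.010° → normalised to [0°, 360°): 11.010°.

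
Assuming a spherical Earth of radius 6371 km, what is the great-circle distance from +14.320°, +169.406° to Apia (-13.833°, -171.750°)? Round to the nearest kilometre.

Δλ = -171.750 − 169.406 = -341.156°; wrapped into (−180°, 180°]: 18.844°.
Δφ = -13.833 − 14.320 = -28.153°.
a = sin²(Δφ/2) + cos φ₁ · cos φ₂ · sin²(Δλ/2) = 0.084368.
c = 2·atan2(√a, √(1−a)) = 0.58942 rad → d = 6371·c ≈ 3755.19 km.

3755 km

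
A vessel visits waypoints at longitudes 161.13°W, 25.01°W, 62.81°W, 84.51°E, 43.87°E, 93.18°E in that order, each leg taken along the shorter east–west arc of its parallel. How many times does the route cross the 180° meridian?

0

Leg 1: -161.13° → -25.01°, shortest Δλ = 136.12° (east) — does not cross 180°.
Leg 2: -25.01° → -62.81°, shortest Δλ = -37.8° (west) — does not cross 180°.
Leg 3: -62.81° → +84.51°, shortest Δλ = 147.32° (east) — does not cross 180°.
Leg 4: +84.51° → +43.87°, shortest Δλ = -40.64° (west) — does not cross 180°.
Leg 5: +43.87° → +93.18°, shortest Δλ = 49.31° (east) — does not cross 180°.
Total crossings: 0.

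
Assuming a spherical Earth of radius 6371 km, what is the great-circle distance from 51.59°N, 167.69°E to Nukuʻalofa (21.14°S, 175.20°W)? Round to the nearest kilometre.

8258 km

Δλ = -175.20 − 167.69 = -342.89°; wrapped into (−180°, 180°]: 17.11°.
Δφ = -21.14 − 51.59 = -72.73°.
a = sin²(Δφ/2) + cos φ₁ · cos φ₂ · sin²(Δλ/2) = 0.364386.
c = 2·atan2(√a, √(1−a)) = 1.29613 rad → d = 6371·c ≈ 8257.63 km.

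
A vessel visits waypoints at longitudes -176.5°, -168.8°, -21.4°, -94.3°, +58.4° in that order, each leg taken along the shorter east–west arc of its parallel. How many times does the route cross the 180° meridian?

Leg 1: -176.5° → -168.8°, shortest Δλ = 7.7° (east) — does not cross 180°.
Leg 2: -168.8° → -21.4°, shortest Δλ = 147.4° (east) — does not cross 180°.
Leg 3: -21.4° → -94.3°, shortest Δλ = -72.9° (west) — does not cross 180°.
Leg 4: -94.3° → +58.4°, shortest Δλ = 152.7° (east) — does not cross 180°.
Total crossings: 0.

0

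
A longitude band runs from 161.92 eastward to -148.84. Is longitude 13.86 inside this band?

No

Band width going east from +161.92° to -148.84°: ((-148.84 − 161.92) mod 360) = 49.24°.
Offset of +13.86° east of the west edge: ((13.86 − 161.92) mod 360) = 211.94°.
211.94° > 49.24° ⇒ outside.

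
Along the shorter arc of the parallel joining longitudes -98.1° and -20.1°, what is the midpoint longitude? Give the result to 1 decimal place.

Signed shortest Δλ from -98.1° to -20.1° is +78.0°.
Midpoint longitude = -98.1° + (+78.0°)/2 = -98.1° + 39.0° = -59.1°.

-59.1°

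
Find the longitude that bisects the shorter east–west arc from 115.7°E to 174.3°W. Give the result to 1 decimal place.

150.7°E

Signed shortest Δλ from +115.7° to -174.3° is +70.0°.
Midpoint longitude = +115.7° + (+70.0°)/2 = +115.7° + 35.0° = +150.7°.
(The naïve average (+115.7 + -174.3)/2 = -29.3° is on the wrong side of the globe.)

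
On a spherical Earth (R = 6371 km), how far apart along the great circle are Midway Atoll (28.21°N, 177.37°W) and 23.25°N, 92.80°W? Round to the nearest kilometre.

Δλ = -92.80 − -177.37 = 84.57°.
Δφ = 23.25 − 28.21 = -4.96°.
a = sin²(Δφ/2) + cos φ₁ · cos φ₂ · sin²(Δλ/2) = 0.368393.
c = 2·atan2(√a, √(1−a)) = 1.30444 rad → d = 6371·c ≈ 8310.61 km.

8311 km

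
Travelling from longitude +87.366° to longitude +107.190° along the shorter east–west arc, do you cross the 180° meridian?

No

Signed shortest Δλ = ((107.190 − 87.366 + 180) mod 360) − 180 = 19.824°.
Going east by 19.824° from +87.366° reaches +107.190° without touching 180°.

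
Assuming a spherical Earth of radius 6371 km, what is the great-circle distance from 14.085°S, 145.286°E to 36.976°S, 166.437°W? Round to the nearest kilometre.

5398 km

Δλ = -166.437 − 145.286 = -311.723°; wrapped into (−180°, 180°]: 48.277°.
Δφ = -36.976 − -14.085 = -22.891°.
a = sin²(Δφ/2) + cos φ₁ · cos φ₂ · sin²(Δλ/2) = 0.168962.
c = 2·atan2(√a, √(1−a)) = 0.84721 rad → d = 6371·c ≈ 5397.58 km.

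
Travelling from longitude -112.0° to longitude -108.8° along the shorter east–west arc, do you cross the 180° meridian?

No

Signed shortest Δλ = ((-108.8 − -112.0 + 180) mod 360) − 180 = 3.2°.
Going east by 3.2° from -112.0° reaches -108.8° without touching 180°.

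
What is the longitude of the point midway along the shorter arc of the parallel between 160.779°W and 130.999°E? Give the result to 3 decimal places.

165.110°E

Signed shortest Δλ from -160.779° to +130.999° is -68.222°.
Midpoint longitude = -160.779° + (-68.222°)/2 = -160.779° − 34.111° = -194.890°.
Normalise into (−180°, 180°]: +165.110°.
(The naïve average (-160.779 + +130.999)/2 = -14.89° is on the wrong side of the globe.)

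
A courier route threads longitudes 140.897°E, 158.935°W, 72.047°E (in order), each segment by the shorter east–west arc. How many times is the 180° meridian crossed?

Leg 1: +140.897° → -158.935°, shortest Δλ = 60.168° (east) — crosses 180°.
Leg 2: -158.935° → +72.047°, shortest Δλ = -129.018° (west) — crosses 180°.
Total crossings: 2.

2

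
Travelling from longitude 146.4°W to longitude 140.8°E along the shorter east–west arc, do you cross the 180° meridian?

Naïve |140.8 − -146.4| = 287.2° > 180°, so the shorter arc goes the other way round — across 180°.
Signed shortest Δλ = ((140.8 − -146.4 + 180) mod 360) − 180 = -72.8°.
Going west by 72.8° from -146.4° passes through 180° before reaching +140.8°.

Yes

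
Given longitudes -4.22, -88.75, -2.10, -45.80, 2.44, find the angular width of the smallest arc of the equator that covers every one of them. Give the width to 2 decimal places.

91.19°

Sort the longitudes: -88.75°, -45.80°, -4.22°, -2.10°, +2.44°.
Eastward gaps between consecutive values (wrapping around): 42.95°, 41.58°, 2.12°, 4.54°, 268.81°.
Largest gap = 268.81° ⇒ minimal covering band is its complement: 360° − 268.81° = 91.19°.
Band runs from -88.75° eastward to +2.44°.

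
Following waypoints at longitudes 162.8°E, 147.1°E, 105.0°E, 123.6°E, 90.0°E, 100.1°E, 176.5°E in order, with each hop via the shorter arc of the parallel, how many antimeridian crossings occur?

0

Leg 1: +162.8° → +147.1°, shortest Δλ = -15.7° (west) — does not cross 180°.
Leg 2: +147.1° → +105.0°, shortest Δλ = -42.1° (west) — does not cross 180°.
Leg 3: +105.0° → +123.6°, shortest Δλ = 18.6° (east) — does not cross 180°.
Leg 4: +123.6° → +90.0°, shortest Δλ = -33.6° (west) — does not cross 180°.
Leg 5: +90.0° → +100.1°, shortest Δλ = 10.1° (east) — does not cross 180°.
Leg 6: +100.1° → +176.5°, shortest Δλ = 76.4° (east) — does not cross 180°.
Total crossings: 0.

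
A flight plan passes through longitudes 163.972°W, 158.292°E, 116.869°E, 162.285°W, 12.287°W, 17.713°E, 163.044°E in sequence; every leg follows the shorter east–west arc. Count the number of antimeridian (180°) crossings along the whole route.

2

Leg 1: -163.972° → +158.292°, shortest Δλ = -37.736° (west) — crosses 180°.
Leg 2: +158.292° → +116.869°, shortest Δλ = -41.423° (west) — does not cross 180°.
Leg 3: +116.869° → -162.285°, shortest Δλ = 80.846° (east) — crosses 180°.
Leg 4: -162.285° → -12.287°, shortest Δλ = 149.998° (east) — does not cross 180°.
Leg 5: -12.287° → +17.713°, shortest Δλ = 30.0° (east) — does not cross 180°.
Leg 6: +17.713° → +163.044°, shortest Δλ = 145.331° (east) — does not cross 180°.
Total crossings: 2.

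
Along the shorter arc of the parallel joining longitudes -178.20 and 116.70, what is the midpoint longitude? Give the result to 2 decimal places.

+149.25°

Signed shortest Δλ from -178.20° to +116.70° is -65.10°.
Midpoint longitude = -178.20° + (-65.10°)/2 = -178.20° − 32.55° = -210.75°.
Normalise into (−180°, 180°]: +149.25°.
(The naïve average (-178.20 + +116.70)/2 = -30.75° is on the wrong side of the globe.)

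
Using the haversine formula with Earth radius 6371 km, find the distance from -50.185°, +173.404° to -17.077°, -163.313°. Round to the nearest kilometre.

4228 km

Δλ = -163.313 − 173.404 = -336.717°; wrapped into (−180°, 180°]: 23.283°.
Δφ = -17.077 − -50.185 = 33.108°.
a = sin²(Δφ/2) + cos φ₁ · cos φ₂ · sin²(Δλ/2) = 0.106102.
c = 2·atan2(√a, √(1−a)) = 0.66357 rad → d = 6371·c ≈ 4227.62 km.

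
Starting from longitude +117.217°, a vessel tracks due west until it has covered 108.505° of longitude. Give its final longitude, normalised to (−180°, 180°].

Start at +117.217°; shift −108.505° → +8.712°.
+8.712° already lies in (−180°, 180°].

+8.712°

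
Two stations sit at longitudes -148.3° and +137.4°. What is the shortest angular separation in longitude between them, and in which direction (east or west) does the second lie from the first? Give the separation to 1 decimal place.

74.3° west

Raw difference: 137.4 − -148.3 = 285.7°.
Normalise into (−180°, 180°]: 285.7° − 360° = -74.3°.
Negative ⇒ the second point lies to the west; separation 74.3°.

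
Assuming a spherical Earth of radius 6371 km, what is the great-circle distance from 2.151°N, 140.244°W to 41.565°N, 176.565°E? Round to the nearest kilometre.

Δλ = 176.565 − -140.244 = 316.809°; wrapped into (−180°, 180°]: -43.191°.
Δφ = 41.565 − 2.151 = 39.414°.
a = sin²(Δφ/2) + cos φ₁ · cos φ₂ · sin²(Δλ/2) = 0.214992.
c = 2·atan2(√a, √(1−a)) = 0.96427 rad → d = 6371·c ≈ 6143.38 km.

6143 km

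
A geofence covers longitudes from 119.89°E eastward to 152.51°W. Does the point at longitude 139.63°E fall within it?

Yes

Band width going east from +119.89° to -152.51°: ((-152.51 − 119.89) mod 360) = 87.60°.
Offset of +139.63° east of the west edge: ((139.63 − 119.89) mod 360) = 19.74°.
19.74° ≤ 87.60° ⇒ inside.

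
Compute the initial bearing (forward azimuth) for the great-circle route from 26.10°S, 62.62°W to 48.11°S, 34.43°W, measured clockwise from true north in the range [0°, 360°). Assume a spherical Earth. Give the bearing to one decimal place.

Δλ = -34.43 − -62.62 = 28.19°.
θ = atan2( sin Δλ · cos φ₂ , cos φ₁ · sin φ₂ − sin φ₁ · cos φ₂ · cos Δλ )
  = atan2(0.31542, -0.40961) = 142.402° → normalised to [0°, 360°): 142.402°.

142.4°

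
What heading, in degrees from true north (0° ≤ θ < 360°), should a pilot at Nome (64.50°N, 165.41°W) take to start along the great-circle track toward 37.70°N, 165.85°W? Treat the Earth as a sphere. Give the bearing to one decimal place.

180.8°

Δλ = -165.85 − -165.41 = -0.44°.
θ = atan2( sin Δλ · cos φ₂ , cos φ₁ · sin φ₂ − sin φ₁ · cos φ₂ · cos Δλ )
  = atan2(-0.00608, -0.45086) = -179.228° → normalised to [0°, 360°): 180.772°.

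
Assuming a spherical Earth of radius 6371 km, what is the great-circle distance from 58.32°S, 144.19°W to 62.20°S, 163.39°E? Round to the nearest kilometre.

2842 km

Δλ = 163.39 − -144.19 = 307.58°; wrapped into (−180°, 180°]: -52.42°.
Δφ = -62.20 − -58.32 = -3.88°.
a = sin²(Δφ/2) + cos φ₁ · cos φ₂ · sin²(Δλ/2) = 0.048924.
c = 2·atan2(√a, √(1−a)) = 0.44607 rad → d = 6371·c ≈ 2841.89 km.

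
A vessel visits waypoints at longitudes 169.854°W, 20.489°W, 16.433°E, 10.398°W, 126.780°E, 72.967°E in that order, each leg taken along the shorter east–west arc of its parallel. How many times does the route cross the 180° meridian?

0

Leg 1: -169.854° → -20.489°, shortest Δλ = 149.365° (east) — does not cross 180°.
Leg 2: -20.489° → +16.433°, shortest Δλ = 36.922° (east) — does not cross 180°.
Leg 3: +16.433° → -10.398°, shortest Δλ = -26.831° (west) — does not cross 180°.
Leg 4: -10.398° → +126.780°, shortest Δλ = 137.178° (east) — does not cross 180°.
Leg 5: +126.780° → +72.967°, shortest Δλ = -53.813° (west) — does not cross 180°.
Total crossings: 0.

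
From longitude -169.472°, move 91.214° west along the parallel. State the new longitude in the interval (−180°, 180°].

Start at -169.472°; shift −91.214° → -260.686°.
-260.686° lies outside (−180°, 180°]; add 360° → +99.314°.

+99.314°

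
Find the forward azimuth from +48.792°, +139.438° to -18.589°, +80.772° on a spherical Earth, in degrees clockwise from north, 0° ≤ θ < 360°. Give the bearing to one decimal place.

Δλ = 80.772 − 139.438 = -58.666°.
θ = atan2( sin Δλ · cos φ₂ , cos φ₁ · sin φ₂ − sin φ₁ · cos φ₂ · cos Δλ )
  = atan2(-0.80959, -0.58083) = -125.657° → normalised to [0°, 360°): 234.343°.

234.3°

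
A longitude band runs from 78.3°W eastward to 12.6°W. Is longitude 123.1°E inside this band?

No

Band width going east from -78.3° to -12.6°: ((-12.6 − -78.3) mod 360) = 65.7°.
Offset of +123.1° east of the west edge: ((123.1 − -78.3) mod 360) = 201.4°.
201.4° > 65.7° ⇒ outside.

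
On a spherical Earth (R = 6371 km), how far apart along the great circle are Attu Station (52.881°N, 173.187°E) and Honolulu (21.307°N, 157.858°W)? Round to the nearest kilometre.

4290 km

Δλ = -157.858 − 173.187 = -331.045°; wrapped into (−180°, 180°]: 28.955°.
Δφ = 21.307 − 52.881 = -31.574°.
a = sin²(Δφ/2) + cos φ₁ · cos φ₂ · sin²(Δλ/2) = 0.109157.
c = 2·atan2(√a, √(1−a)) = 0.67343 rad → d = 6371·c ≈ 4290.42 km.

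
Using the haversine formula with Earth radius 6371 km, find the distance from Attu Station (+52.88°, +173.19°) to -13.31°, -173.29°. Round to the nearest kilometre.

7473 km

Δλ = -173.29 − 173.19 = -346.48°; wrapped into (−180°, 180°]: 13.52°.
Δφ = -13.31 − 52.88 = -66.19°.
a = sin²(Δφ/2) + cos φ₁ · cos φ₂ · sin²(Δλ/2) = 0.306285.
c = 2·atan2(√a, √(1−a)) = 1.17295 rad → d = 6371·c ≈ 7472.89 km.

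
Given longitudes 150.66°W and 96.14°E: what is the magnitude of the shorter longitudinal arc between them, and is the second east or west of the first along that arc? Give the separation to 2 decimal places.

Raw difference: 96.14 − -150.66 = 246.8°.
Normalise into (−180°, 180°]: 246.8° − 360° = -113.2°.
Negative ⇒ the second point lies to the west; separation 113.20°.

113.20° west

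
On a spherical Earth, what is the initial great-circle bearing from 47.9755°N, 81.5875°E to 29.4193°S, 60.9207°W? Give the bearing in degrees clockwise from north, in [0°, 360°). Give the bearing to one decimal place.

Δλ = -60.9207 − 81.5875 = -142.5082°.
θ = atan2( sin Δλ · cos φ₂ , cos φ₁ · sin φ₂ − sin φ₁ · cos φ₂ · cos Δλ )
  = atan2(-0.53016, 0.18458) = -70.804° → normalised to [0°, 360°): 289.196°.

289.2°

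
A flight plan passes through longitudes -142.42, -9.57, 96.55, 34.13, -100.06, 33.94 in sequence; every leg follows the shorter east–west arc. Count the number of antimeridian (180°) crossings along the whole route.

0

Leg 1: -142.42° → -9.57°, shortest Δλ = 132.85° (east) — does not cross 180°.
Leg 2: -9.57° → +96.55°, shortest Δλ = 106.12° (east) — does not cross 180°.
Leg 3: +96.55° → +34.13°, shortest Δλ = -62.42° (west) — does not cross 180°.
Leg 4: +34.13° → -100.06°, shortest Δλ = -134.19° (west) — does not cross 180°.
Leg 5: -100.06° → +33.94°, shortest Δλ = 134.0° (east) — does not cross 180°.
Total crossings: 0.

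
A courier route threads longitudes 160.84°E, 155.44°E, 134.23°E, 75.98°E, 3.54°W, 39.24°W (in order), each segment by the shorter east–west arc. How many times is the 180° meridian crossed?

0

Leg 1: +160.84° → +155.44°, shortest Δλ = -5.4° (west) — does not cross 180°.
Leg 2: +155.44° → +134.23°, shortest Δλ = -21.21° (west) — does not cross 180°.
Leg 3: +134.23° → +75.98°, shortest Δλ = -58.25° (west) — does not cross 180°.
Leg 4: +75.98° → -3.54°, shortest Δλ = -79.52° (west) — does not cross 180°.
Leg 5: -3.54° → -39.24°, shortest Δλ = -35.7° (west) — does not cross 180°.
Total crossings: 0.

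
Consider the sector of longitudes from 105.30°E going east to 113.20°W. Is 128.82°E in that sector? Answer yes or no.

Yes

Band width going east from +105.30° to -113.20°: ((-113.20 − 105.30) mod 360) = 141.50°.
Offset of +128.82° east of the west edge: ((128.82 − 105.30) mod 360) = 23.52°.
23.52° ≤ 141.50° ⇒ inside.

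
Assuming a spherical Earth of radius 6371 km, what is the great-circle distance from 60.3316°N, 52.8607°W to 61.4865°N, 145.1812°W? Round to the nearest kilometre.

Δλ = -145.1812 − -52.8607 = -92.3205°.
Δφ = 61.4865 − 60.3316 = 1.1549°.
a = sin²(Δφ/2) + cos φ₁ · cos φ₂ · sin²(Δλ/2) = 0.123028.
c = 2·atan2(√a, √(1−a)) = 0.71675 rad → d = 6371·c ≈ 4566.43 km.

4566 km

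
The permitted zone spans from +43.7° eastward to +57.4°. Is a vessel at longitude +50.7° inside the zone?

Band width going east from +43.7° to +57.4°: ((57.4 − 43.7) mod 360) = 13.7°.
Offset of +50.7° east of the west edge: ((50.7 − 43.7) mod 360) = 7.0°.
7.0° ≤ 13.7° ⇒ inside.

Yes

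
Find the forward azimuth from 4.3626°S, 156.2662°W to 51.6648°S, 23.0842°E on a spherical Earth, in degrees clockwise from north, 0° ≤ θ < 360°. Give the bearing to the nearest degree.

Δλ = 23.0842 − -156.2662 = 179.3504°.
θ = atan2( sin Δλ · cos φ₂ , cos φ₁ · sin φ₂ − sin φ₁ · cos φ₂ · cos Δλ )
  = atan2(0.00703, -0.82930) = 179.514° → normalised to [0°, 360°): 179.514°.

180°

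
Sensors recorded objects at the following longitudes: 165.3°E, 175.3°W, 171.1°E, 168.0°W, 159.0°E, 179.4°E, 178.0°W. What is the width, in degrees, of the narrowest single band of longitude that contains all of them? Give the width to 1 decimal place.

33.0°

Sort the longitudes: -178.0°, -175.3°, -168.0°, +159.0°, +165.3°, +171.1°, +179.4°.
Eastward gaps between consecutive values (wrapping around): 2.7°, 7.3°, 327.0°, 6.3°, 5.8°, 8.3°, 2.6°.
Largest gap = 327.0° ⇒ minimal covering band is its complement: 360° − 327.0° = 33.0°.
Band runs from +159.0° eastward to -168.0°, crossing the antimeridian.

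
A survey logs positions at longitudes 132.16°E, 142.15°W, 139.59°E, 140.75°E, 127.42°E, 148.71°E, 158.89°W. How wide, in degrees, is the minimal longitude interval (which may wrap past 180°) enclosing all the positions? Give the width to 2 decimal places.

Sort the longitudes: -158.89°, -142.15°, +127.42°, +132.16°, +139.59°, +140.75°, +148.71°.
Eastward gaps between consecutive values (wrapping around): 16.74°, 269.57°, 4.74°, 7.43°, 1.16°, 7.96°, 52.40°.
Largest gap = 269.57° ⇒ minimal covering band is its complement: 360° − 269.57° = 90.43°.
Band runs from +127.42° eastward to -142.15°, crossing the antimeridian.

90.43°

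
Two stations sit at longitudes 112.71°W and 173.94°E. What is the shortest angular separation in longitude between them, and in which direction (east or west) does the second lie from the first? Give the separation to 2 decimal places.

73.35° west

Raw difference: 173.94 − -112.71 = 286.65°.
Normalise into (−180°, 180°]: 286.65° − 360° = -73.35°.
Negative ⇒ the second point lies to the west; separation 73.35°.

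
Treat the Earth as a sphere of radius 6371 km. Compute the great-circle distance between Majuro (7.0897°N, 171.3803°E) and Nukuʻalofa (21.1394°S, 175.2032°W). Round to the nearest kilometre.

3464 km

Δλ = -175.2032 − 171.3803 = -346.5835°; wrapped into (−180°, 180°]: 13.4165°.
Δφ = -21.1394 − 7.0897 = -28.2291°.
a = sin²(Δφ/2) + cos φ₁ · cos φ₂ · sin²(Δλ/2) = 0.072098.
c = 2·atan2(√a, √(1−a)) = 0.54369 rad → d = 6371·c ≈ 3463.87 km.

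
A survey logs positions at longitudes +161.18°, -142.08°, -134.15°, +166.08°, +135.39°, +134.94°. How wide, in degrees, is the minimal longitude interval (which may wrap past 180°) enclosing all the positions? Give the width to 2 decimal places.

90.91°

Sort the longitudes: -142.08°, -134.15°, +134.94°, +135.39°, +161.18°, +166.08°.
Eastward gaps between consecutive values (wrapping around): 7.93°, 269.09°, 0.45°, 25.79°, 4.90°, 51.84°.
Largest gap = 269.09° ⇒ minimal covering band is its complement: 360° − 269.09° = 90.91°.
Band runs from +134.94° eastward to -134.15°, crossing the antimeridian.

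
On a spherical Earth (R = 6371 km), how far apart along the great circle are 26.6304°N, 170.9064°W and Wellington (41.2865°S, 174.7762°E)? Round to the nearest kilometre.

Δλ = 174.7762 − -170.9064 = 345.6826°; wrapped into (−180°, 180°]: -14.3174°.
Δφ = -41.2865 − 26.6304 = -67.9169°.
a = sin²(Δφ/2) + cos φ₁ · cos φ₂ · sin²(Δλ/2) = 0.322456.
c = 2·atan2(√a, √(1−a)) = 1.20779 rad → d = 6371·c ≈ 7694.82 km.

7695 km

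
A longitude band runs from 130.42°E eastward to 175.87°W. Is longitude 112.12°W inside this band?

Band width going east from +130.42° to -175.87°: ((-175.87 − 130.42) mod 360) = 53.71°.
Offset of -112.12° east of the west edge: ((-112.12 − 130.42) mod 360) = 117.46°.
117.46° > 53.71° ⇒ outside.

No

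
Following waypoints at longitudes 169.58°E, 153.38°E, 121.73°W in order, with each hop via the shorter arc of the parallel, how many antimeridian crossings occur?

Leg 1: +169.58° → +153.38°, shortest Δλ = -16.2° (west) — does not cross 180°.
Leg 2: +153.38° → -121.73°, shortest Δλ = 84.89° (east) — crosses 180°.
Total crossings: 1.

1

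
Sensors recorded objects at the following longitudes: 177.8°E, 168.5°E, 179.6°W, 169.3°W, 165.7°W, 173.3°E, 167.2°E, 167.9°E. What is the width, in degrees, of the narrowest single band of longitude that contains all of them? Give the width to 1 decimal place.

Sort the longitudes: -179.6°, -169.3°, -165.7°, +167.2°, +167.9°, +168.5°, +173.3°, +177.8°.
Eastward gaps between consecutive values (wrapping around): 10.3°, 3.6°, 332.9°, 0.7°, 0.6°, 4.8°, 4.5°, 2.6°.
Largest gap = 332.9° ⇒ minimal covering band is its complement: 360° − 332.9° = 27.1°.
Band runs from +167.2° eastward to -165.7°, crossing the antimeridian.

27.1°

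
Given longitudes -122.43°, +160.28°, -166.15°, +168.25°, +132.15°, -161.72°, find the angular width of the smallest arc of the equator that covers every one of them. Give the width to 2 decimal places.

Sort the longitudes: -166.15°, -161.72°, -122.43°, +132.15°, +160.28°, +168.25°.
Eastward gaps between consecutive values (wrapping around): 4.43°, 39.29°, 254.58°, 28.13°, 7.97°, 25.60°.
Largest gap = 254.58° ⇒ minimal covering band is its complement: 360° − 254.58° = 105.42°.
Band runs from +132.15° eastward to -122.43°, crossing the antimeridian.

105.42°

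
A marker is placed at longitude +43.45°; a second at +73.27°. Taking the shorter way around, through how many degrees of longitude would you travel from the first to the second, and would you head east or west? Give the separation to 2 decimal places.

Raw difference: 73.27 − 43.45 = 29.82°.
Normalise into (−180°, 180°]: 29.82° stays 29.82°.
Positive ⇒ the second point lies to the east; separation 29.82°.

29.82° east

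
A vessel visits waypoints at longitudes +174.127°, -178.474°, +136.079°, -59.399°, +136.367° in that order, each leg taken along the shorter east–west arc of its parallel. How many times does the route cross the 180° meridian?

4

Leg 1: +174.127° → -178.474°, shortest Δλ = 7.399° (east) — crosses 180°.
Leg 2: -178.474° → +136.079°, shortest Δλ = -45.447° (west) — crosses 180°.
Leg 3: +136.079° → -59.399°, shortest Δλ = 164.522° (east) — crosses 180°.
Leg 4: -59.399° → +136.367°, shortest Δλ = -164.234° (west) — crosses 180°.
Total crossings: 4.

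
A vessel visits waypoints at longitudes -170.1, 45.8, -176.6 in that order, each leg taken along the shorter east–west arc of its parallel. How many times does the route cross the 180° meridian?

2

Leg 1: -170.1° → +45.8°, shortest Δλ = -144.1° (west) — crosses 180°.
Leg 2: +45.8° → -176.6°, shortest Δλ = 137.6° (east) — crosses 180°.
Total crossings: 2.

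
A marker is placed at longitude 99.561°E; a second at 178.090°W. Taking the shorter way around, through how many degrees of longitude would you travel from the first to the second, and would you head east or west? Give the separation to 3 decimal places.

Raw difference: -178.090 − 99.561 = -277.651°.
Normalise into (−180°, 180°]: -277.651° + 360° = 82.349°.
Positive ⇒ the second point lies to the east; separation 82.349°.

82.349° east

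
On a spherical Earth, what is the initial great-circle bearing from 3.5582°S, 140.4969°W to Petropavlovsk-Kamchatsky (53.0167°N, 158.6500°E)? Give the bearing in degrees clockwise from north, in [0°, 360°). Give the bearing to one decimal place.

327.2°

Δλ = 158.6500 − -140.4969 = 299.1469°; wrapped into (−180°, 180°]: -60.8531°.
θ = atan2( sin Δλ · cos φ₂ , cos φ₁ · sin φ₂ − sin φ₁ · cos φ₂ · cos Δλ )
  = atan2(-0.52541, 0.81546) = -32.794° → normalised to [0°, 360°): 327.206°.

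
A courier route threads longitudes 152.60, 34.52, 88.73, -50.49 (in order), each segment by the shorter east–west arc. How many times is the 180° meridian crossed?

0

Leg 1: +152.60° → +34.52°, shortest Δλ = -118.08° (west) — does not cross 180°.
Leg 2: +34.52° → +88.73°, shortest Δλ = 54.21° (east) — does not cross 180°.
Leg 3: +88.73° → -50.49°, shortest Δλ = -139.22° (west) — does not cross 180°.
Total crossings: 0.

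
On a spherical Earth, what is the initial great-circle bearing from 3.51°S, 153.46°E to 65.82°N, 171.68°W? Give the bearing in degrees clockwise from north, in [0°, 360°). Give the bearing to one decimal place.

Δλ = -171.68 − 153.46 = -325.14°; wrapped into (−180°, 180°]: 34.86°.
θ = atan2( sin Δλ · cos φ₂ , cos φ₁ · sin φ₂ − sin φ₁ · cos φ₂ · cos Δλ )
  = atan2(0.23412, 0.93113) = 14.114° → normalised to [0°, 360°): 14.114°.

14.1°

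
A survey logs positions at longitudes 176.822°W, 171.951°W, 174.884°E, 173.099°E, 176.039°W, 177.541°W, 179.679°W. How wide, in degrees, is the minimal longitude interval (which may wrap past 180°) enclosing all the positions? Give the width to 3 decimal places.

Sort the longitudes: -179.679°, -177.541°, -176.822°, -176.039°, -171.951°, +173.099°, +174.884°.
Eastward gaps between consecutive values (wrapping around): 2.138°, 0.719°, 0.783°, 4.088°, 345.050°, 1.785°, 5.437°.
Largest gap = 345.050° ⇒ minimal covering band is its complement: 360° − 345.050° = 14.950°.
Band runs from +173.099° eastward to -171.951°, crossing the antimeridian.

14.950°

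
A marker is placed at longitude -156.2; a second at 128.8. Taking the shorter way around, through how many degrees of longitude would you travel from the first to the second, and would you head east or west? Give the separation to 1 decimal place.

Raw difference: 128.8 − -156.2 = 285.0°.
Normalise into (−180°, 180°]: 285.0° − 360° = -75.0°.
Negative ⇒ the second point lies to the west; separation 75.0°.

75.0° west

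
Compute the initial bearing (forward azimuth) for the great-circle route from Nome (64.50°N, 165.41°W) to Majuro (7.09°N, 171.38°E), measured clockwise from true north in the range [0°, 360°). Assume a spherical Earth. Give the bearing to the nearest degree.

Δλ = 171.38 − -165.41 = 336.79°; wrapped into (−180°, 180°]: -23.21°.
θ = atan2( sin Δλ · cos φ₂ , cos φ₁ · sin φ₂ − sin φ₁ · cos φ₂ · cos Δλ )
  = atan2(-0.39109, -0.77006) = -153.075° → normalised to [0°, 360°): 206.925°.

207°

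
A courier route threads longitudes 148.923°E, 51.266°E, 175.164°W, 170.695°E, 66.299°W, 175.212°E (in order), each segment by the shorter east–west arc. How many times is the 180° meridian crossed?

4

Leg 1: +148.923° → +51.266°, shortest Δλ = -97.657° (west) — does not cross 180°.
Leg 2: +51.266° → -175.164°, shortest Δλ = 133.57° (east) — crosses 180°.
Leg 3: -175.164° → +170.695°, shortest Δλ = -14.141° (west) — crosses 180°.
Leg 4: +170.695° → -66.299°, shortest Δλ = 123.006° (east) — crosses 180°.
Leg 5: -66.299° → +175.212°, shortest Δλ = -118.489° (west) — crosses 180°.
Total crossings: 4.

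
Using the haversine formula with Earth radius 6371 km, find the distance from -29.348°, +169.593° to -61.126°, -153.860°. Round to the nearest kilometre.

4435 km

Δλ = -153.860 − 169.593 = -323.453°; wrapped into (−180°, 180°]: 36.547°.
Δφ = -61.126 − -29.348 = -31.778°.
a = sin²(Δφ/2) + cos φ₁ · cos φ₂ · sin²(Δλ/2) = 0.116335.
c = 2·atan2(√a, √(1−a)) = 0.69613 rad → d = 6371·c ≈ 4435.03 km.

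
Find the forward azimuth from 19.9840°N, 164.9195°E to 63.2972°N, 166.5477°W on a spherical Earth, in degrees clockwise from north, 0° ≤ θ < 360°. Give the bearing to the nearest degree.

17°

Δλ = -166.5477 − 164.9195 = -331.4672°; wrapped into (−180°, 180°]: 28.5328°.
θ = atan2( sin Δλ · cos φ₂ , cos φ₁ · sin φ₂ − sin φ₁ · cos φ₂ · cos Δλ )
  = atan2(0.21464, 0.70464) = 16.942° → normalised to [0°, 360°): 16.942°.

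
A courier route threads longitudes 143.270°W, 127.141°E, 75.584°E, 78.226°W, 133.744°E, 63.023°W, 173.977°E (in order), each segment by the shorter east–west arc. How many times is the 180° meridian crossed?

Leg 1: -143.270° → +127.141°, shortest Δλ = -89.589° (west) — crosses 180°.
Leg 2: +127.141° → +75.584°, shortest Δλ = -51.557° (west) — does not cross 180°.
Leg 3: +75.584° → -78.226°, shortest Δλ = -153.81° (west) — does not cross 180°.
Leg 4: -78.226° → +133.744°, shortest Δλ = -148.03° (west) — crosses 180°.
Leg 5: +133.744° → -63.023°, shortest Δλ = 163.233° (east) — crosses 180°.
Leg 6: -63.023° → +173.977°, shortest Δλ = -123.0° (west) — crosses 180°.
Total crossings: 4.

4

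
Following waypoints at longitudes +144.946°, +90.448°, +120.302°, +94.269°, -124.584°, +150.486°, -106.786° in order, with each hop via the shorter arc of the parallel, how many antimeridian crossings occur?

3

Leg 1: +144.946° → +90.448°, shortest Δλ = -54.498° (west) — does not cross 180°.
Leg 2: +90.448° → +120.302°, shortest Δλ = 29.854° (east) — does not cross 180°.
Leg 3: +120.302° → +94.269°, shortest Δλ = -26.033° (west) — does not cross 180°.
Leg 4: +94.269° → -124.584°, shortest Δλ = 141.147° (east) — crosses 180°.
Leg 5: -124.584° → +150.486°, shortest Δλ = -84.93° (west) — crosses 180°.
Leg 6: +150.486° → -106.786°, shortest Δλ = 102.728° (east) — crosses 180°.
Total crossings: 3.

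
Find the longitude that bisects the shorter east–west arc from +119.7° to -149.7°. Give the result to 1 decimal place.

Signed shortest Δλ from +119.7° to -149.7° is +90.6°.
Midpoint longitude = +119.7° + (+90.6°)/2 = +119.7° + 45.3° = +165.0°.
(The naïve average (+119.7 + -149.7)/2 = -15.0° is on the wrong side of the globe.)

+165.0°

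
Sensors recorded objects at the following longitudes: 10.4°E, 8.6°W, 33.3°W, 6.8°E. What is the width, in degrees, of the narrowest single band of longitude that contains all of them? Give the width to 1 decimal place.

Sort the longitudes: -33.3°, -8.6°, +6.8°, +10.4°.
Eastward gaps between consecutive values (wrapping around): 24.7°, 15.4°, 3.6°, 316.3°.
Largest gap = 316.3° ⇒ minimal covering band is its complement: 360° − 316.3° = 43.7°.
Band runs from -33.3° eastward to +10.4°.

43.7°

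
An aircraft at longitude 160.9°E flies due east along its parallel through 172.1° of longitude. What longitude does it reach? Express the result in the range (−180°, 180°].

Start at +160.9°; shift +172.1° → +333.0°.
+333.0° lies outside (−180°, 180°]; subtract 360° → -27.0°.

27.0°W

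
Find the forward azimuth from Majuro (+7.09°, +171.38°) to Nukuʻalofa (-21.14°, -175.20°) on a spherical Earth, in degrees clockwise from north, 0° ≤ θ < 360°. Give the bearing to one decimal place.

155.3°

Δλ = -175.20 − 171.38 = -346.58°; wrapped into (−180°, 180°]: 13.42°.
θ = atan2( sin Δλ · cos φ₂ , cos φ₁ · sin φ₂ − sin φ₁ · cos φ₂ · cos Δλ )
  = atan2(0.21647, -0.46987) = 155.264° → normalised to [0°, 360°): 155.264°.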